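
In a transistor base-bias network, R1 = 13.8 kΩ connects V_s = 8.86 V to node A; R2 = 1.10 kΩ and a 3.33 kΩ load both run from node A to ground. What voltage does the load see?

First combine the lower leg with the load: R2 ‖ R_L = 0.8269 kΩ.
Now apply the divider: V_out = 8.86 × 0.05653 = 0.5009 V.

V_out ≈ 0.501 V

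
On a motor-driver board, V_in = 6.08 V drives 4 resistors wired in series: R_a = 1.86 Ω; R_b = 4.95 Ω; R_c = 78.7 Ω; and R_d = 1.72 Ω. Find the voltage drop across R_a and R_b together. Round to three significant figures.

V ≈ 0.475 V

Series total: ΣR = 1.86 + 4.95 + 78.7 + 1.72 = 87.23 Ω.
R_{R_a..R_b} = 1.86 + 4.95 = 6.810 Ω.
By the voltage-divider rule, V = 6.08 × 6.810/87.23 = 0.4747 V.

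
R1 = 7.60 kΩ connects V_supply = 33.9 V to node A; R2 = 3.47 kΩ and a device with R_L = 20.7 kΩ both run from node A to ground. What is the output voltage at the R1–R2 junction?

V_out ≈ 9.53 V

R2 ‖ R_L = (3.47 × 20.7)/(3.47 + 20.7) = 2.972 kΩ.
Then V_out = V_supply · R2'/(R1 + R2') = 33.9 × 2.972/10.57 = 9.530 V.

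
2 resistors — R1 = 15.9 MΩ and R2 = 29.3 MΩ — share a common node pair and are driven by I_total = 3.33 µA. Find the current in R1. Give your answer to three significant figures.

I ≈ 2.16 µA

For two parallel branches, I_k = I_total · (other R)/(sum of R).
So I = 3.33 × 29.3/45.20 = 2.159 µA.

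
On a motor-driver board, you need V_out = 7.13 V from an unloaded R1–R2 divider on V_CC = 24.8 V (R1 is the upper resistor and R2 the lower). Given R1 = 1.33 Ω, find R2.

R2 ≈ 0.537 Ω

V_out/V_CC = R2/(R1+R2) = 0.2875.
R2 = R1 · 0.2875/(1 − 0.2875) = 0.5367 Ω.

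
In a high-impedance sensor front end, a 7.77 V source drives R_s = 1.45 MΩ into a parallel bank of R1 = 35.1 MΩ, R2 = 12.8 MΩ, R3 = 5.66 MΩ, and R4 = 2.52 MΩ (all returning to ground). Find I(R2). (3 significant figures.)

I ≈ 0.306 µA

Combine the parallel branches: R_p = (1/35.1 + 1/12.8 + 1/5.66 + 1/2.52)⁻¹ = 1.470 MΩ.
Node voltage V_A = V_in · R_p/(R_s + R_p) = 7.77 × 0.5035 = 3.912 V.
I(R2) = V_A / R2 = 3.912/12.8 = 0.3056 µA.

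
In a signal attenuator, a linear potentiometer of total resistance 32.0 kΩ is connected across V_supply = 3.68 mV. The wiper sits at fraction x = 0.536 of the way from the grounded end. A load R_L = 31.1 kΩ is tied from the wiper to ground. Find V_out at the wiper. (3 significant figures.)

V_out ≈ 1.57 mV

Lower segment x·R_p = 17.15 kΩ; upper segment (1−x)·R_p = 14.85 kΩ.
(x·R_p) ‖ R_L = 11.06 kΩ.
Then V_out = V_supply · 11.06/(14.85 + 11.06) = 1.571 mV.
(Unloaded: V_out = x·V_supply = 1.97 mV.)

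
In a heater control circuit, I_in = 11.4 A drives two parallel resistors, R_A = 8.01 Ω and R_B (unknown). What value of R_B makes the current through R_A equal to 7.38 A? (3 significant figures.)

R_B ≈ 14.7 Ω

In a two-way split, I_A/I_in = R_B/(R_A + R_B).
With f = 0.6474, R_B = R_A · f/(1−f) = 8.01 × 1.836 = 14.70 Ω.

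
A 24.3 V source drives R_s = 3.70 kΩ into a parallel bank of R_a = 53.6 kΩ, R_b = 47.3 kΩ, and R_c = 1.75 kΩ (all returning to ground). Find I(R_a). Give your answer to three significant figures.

I ≈ 0.139 mA

Combine the parallel branches: R_p = (1/53.6 + 1/47.3 + 1/1.75)⁻¹ = 1.636 kΩ.
Node voltage V_A = V_in · R_p/(R_s + R_p) = 24.3 × 0.3066 = 7.450 V.
I(R_a) = V_A / R_a = 7.450/53.6 = 0.1390 mA.
(Check via current divider: I_total = 4.554 mA; share G_k/ΣG = 0.03052 → same result.)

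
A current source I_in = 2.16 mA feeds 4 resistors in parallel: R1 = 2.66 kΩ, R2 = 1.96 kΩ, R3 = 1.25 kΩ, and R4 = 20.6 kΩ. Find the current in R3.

I ≈ 0.996 mA

ΣG = 1/2.66 + 1/1.96 + 1/1.25 + 1/20.6 = 1.735.
R3 takes the fraction G_k/ΣG = 0.8000/1.735 = 0.4612, so I = 2.16 × 0.4612 = 0.9961 mA.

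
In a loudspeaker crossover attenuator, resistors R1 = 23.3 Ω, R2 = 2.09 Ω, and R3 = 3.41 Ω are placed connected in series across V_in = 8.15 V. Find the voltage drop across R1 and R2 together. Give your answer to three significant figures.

V ≈ 7.19 V

Total series resistance ΣR = 23.3 + 2.09 + 3.41 = 28.80 Ω.
R_{R1..R2} = 23.3 + 2.09 = 25.39 Ω.
Voltage divider: V = V_in · (25.39 / 28.80) = 8.15 × 0.8816 = 7.185 V.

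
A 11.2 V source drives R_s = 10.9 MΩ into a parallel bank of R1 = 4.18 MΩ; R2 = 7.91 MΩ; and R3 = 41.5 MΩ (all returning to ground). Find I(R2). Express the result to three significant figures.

I ≈ 0.270 µA

Parallel bank: R_p = 1/(1/4.18 + 1/7.91 + 1/41.5) = 2.566 MΩ.
V_A = 11.2 × 2.566/13.47 = 2.134 V.
Branch current I = V_A/R2 = 2.134/7.91 = 0.2698 µA.
(Equivalently: I_total = 0.8317 µA, then current-divider fraction G_k/ΣG = 0.3244.)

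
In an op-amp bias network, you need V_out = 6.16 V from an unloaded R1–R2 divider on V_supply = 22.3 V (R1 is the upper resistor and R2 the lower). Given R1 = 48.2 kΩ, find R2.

V_out/V_supply = R2/(R1+R2) = 0.2762.
R2 = R1 · 0.2762/(1 − 0.2762) = 18.40 kΩ.

R2 ≈ 18.4 kΩ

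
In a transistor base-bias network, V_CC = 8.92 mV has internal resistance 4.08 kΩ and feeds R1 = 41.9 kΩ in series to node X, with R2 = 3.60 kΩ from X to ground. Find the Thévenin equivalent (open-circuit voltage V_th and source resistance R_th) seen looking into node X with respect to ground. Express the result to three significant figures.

R1' = 4.08 + 41.9 = 45.98 kΩ (source resistance + R1).
Open-circuit (no load on X): V_th = V_CC · R2/(R1' + R2) = 8.92 × 3.60/(45.98 + 3.60) = 0.6477 mV.
Looking into X with the source shorted: R_th = R1'·R2/(R1'+R2) = 45.98 × 3.60/49.58 = 3.339 kΩ.

V_th ≈ 0.648 mV, R_th ≈ 3.34 kΩ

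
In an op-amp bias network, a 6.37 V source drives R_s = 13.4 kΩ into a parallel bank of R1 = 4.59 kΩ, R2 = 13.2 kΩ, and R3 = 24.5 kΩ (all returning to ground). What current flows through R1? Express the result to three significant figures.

I ≈ 0.253 mA

Combine the parallel branches: R_p = (1/4.59 + 1/13.2 + 1/24.5)⁻¹ = 2.990 kΩ.
Node voltage V_A = V_supply · R_p/(R_s + R_p) = 6.37 × 0.1824 = 1.162 V.
Branch current I = V_A/R1 = 1.162/4.59 = 0.2532 mA.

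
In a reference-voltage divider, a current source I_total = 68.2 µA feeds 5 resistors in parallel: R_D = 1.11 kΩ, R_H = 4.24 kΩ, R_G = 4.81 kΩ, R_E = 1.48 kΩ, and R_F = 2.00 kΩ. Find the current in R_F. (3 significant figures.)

I ≈ 13.5 µA

Total conductance ΣG = 1/1.11 + 1/4.24 + 1/4.81 + 1/1.48 + 1/2.00 = 2.520 (units of 1/kΩ).
R_F takes the fraction G_k/ΣG = 0.5000/2.520 = 0.1984, so I = 68.2 × 0.1984 = 13.53 µA.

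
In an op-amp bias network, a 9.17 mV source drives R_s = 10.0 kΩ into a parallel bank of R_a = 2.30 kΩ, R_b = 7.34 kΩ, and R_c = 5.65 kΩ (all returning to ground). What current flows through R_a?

I ≈ 0.470 µA

Parallel bank: R_p = 1/(1/2.30 + 1/7.34 + 1/5.65) = 1.337 kΩ.
Node voltage V_A = V_DC · R_p/(R_s + R_p) = 9.17 × 0.1179 = 1.081 mV.
Branch current I = V_A/R_a = 1.081/2.30 = 0.4702 µA.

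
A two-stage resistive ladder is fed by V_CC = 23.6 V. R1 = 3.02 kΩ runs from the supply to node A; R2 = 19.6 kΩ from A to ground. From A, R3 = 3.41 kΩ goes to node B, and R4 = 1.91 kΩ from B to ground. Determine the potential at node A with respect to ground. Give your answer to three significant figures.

V_A ≈ 13.7 V

The second stage (R3 + R4 = 5.320 kΩ) loads node A in parallel with R2.
Effective lower resistance at A: R2 ‖ 5.320 = 4.184 kΩ.
So V_A = 23.6 × 0.5808 = 13.71 V.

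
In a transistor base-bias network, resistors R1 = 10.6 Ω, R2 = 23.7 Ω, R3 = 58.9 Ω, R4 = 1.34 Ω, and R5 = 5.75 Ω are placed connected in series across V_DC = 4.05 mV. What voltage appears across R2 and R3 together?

V ≈ 3.34 mV

Series total: ΣR = 10.6 + 23.7 + 58.9 + 1.34 + 5.75 = 100.3 Ω.
R_{R2..R3} = 23.7 + 58.9 = 82.60 Ω.
Voltage divider: V = V_DC · (82.60 / 100.3) = 4.05 × 0.8236 = 3.336 mV.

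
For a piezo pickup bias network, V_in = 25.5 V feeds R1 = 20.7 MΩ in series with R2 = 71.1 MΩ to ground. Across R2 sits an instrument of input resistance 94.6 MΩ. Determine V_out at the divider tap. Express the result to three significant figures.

V_out ≈ 16.9 V

The load sits in parallel with R2, giving an effective lower resistance R2' = R2·R_L/(R2+R_L) = 40.59 MΩ.
Now apply the divider: V_out = 25.5 × 0.6623 = 16.89 V.
(Unloaded it would be 19.8 V; the load pulls it down.)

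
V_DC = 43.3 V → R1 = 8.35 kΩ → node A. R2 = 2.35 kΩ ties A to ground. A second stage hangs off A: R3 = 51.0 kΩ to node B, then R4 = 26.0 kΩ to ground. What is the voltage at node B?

Node A sees R2 in parallel with the series input of stage 2, R3 + R4 = 77.00 kΩ.
R2 ‖ (R3+R4) = 2.280 kΩ.
First divider: V_A = V_DC · 2.280/(8.35 + 2.280) = 9.289 V.
Stage 2 is unloaded, so V_B = V_A · R4/(R3+R4) = 9.289 × 26.0/77.00 = 3.136 V.

V_B ≈ 3.14 V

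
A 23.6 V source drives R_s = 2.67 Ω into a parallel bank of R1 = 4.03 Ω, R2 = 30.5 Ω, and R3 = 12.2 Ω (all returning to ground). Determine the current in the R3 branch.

Combine the parallel branches: R_p = (1/4.03 + 1/30.5 + 1/12.2)⁻¹ = 2.756 Ω.
Node voltage V_A = V_CC · R_p/(R_s + R_p) = 23.6 × 0.5079 = 11.99 V.
Branch current I = V_A/R3 = 11.99/12.2 = 0.9825 A.
(Equivalently: I_total = 4.350 A, then current-divider fraction G_k/ΣG = 0.2259.)

I ≈ 0.982 A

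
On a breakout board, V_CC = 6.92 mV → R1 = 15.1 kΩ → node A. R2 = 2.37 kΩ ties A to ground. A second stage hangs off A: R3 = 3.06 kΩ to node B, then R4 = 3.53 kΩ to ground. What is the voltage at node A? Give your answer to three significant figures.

V_A ≈ 0.716 mV

Node A sees R2 in parallel with the series input of stage 2, R3 + R4 = 6.590 kΩ.
Effective lower resistance at A: R2 ‖ 6.590 = 1.743 kΩ.
First divider: V_A = V_CC · 1.743/(15.1 + 1.743) = 0.7162 mV.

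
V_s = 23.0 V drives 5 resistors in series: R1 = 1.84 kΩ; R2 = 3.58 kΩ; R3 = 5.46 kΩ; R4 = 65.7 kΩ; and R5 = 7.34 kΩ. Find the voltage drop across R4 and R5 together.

V ≈ 20.0 V

ΣR = 1.84 + 3.58 + 5.46 + 65.7 + 7.34 = 83.92 kΩ.
R_{R4..R5} = 65.7 + 7.34 = 73.04 kΩ.
V = V_s · R/ΣR = 23.0 × 0.8704 = 20.02 V.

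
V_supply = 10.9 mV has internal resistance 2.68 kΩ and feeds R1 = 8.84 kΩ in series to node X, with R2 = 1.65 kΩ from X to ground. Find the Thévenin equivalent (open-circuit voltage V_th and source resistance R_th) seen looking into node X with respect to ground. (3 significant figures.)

R1' = 2.68 + 8.84 = 11.52 kΩ (source resistance + R1).
Open-circuit (no load on X): V_th = V_supply · R2/(R1' + R2) = 10.9 × 1.65/(11.52 + 1.65) = 1.366 mV.
Looking into X with the source shorted: R_th = R1'·R2/(R1'+R2) = 11.52 × 1.65/13.17 = 1.443 kΩ.

V_th ≈ 1.37 mV, R_th ≈ 1.44 kΩ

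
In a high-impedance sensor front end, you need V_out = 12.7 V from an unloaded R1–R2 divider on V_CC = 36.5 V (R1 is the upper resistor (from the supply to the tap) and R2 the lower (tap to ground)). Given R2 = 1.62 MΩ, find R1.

R1 ≈ 3.04 MΩ

Required fraction k = V_out/V_CC = 0.3479.
So R1 = R2 · (V_CC/V_out − 1) = 1.62 × (36.5/12.7 − 1) = 1.62 × 1.874 = 3.036 MΩ.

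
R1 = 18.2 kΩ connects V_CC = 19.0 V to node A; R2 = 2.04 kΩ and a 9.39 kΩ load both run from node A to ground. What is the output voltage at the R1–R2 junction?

V_out ≈ 1.60 V

First combine the lower leg with the load: R2 ‖ R_L = 1.676 kΩ.
Voltage divider with the loaded lower leg: V_out = 19.0 × 1.676/(18.2 + 1.676) = 19.0 × 0.08432 = 1.602 V.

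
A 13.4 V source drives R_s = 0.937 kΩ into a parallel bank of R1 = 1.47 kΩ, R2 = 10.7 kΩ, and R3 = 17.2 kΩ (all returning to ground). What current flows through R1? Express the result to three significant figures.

Combine the parallel branches: R_p = (1/1.47 + 1/10.7 + 1/17.2)⁻¹ = 1.202 kΩ.
Node voltage V_A = V_DC · R_p/(R_s + R_p) = 13.4 × 0.5620 = 7.530 V.
I(R1) = V_A / R1 = 7.530/1.47 = 5.123 mA.

I ≈ 5.12 mA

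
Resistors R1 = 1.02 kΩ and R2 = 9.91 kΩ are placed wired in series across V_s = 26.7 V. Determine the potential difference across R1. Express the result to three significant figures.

V ≈ 2.49 V

Total series resistance ΣR = 1.02 + 9.91 = 10.93 kΩ.
V = V_s · R/ΣR = 26.7 × 0.09332 = 2.492 V.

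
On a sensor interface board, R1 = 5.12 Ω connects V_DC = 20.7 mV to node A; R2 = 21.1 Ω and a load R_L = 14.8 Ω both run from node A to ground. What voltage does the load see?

V_out ≈ 13.0 mV

The load sits in parallel with R2, giving an effective lower resistance R2' = R2·R_L/(R2+R_L) = 8.699 Ω.
Now apply the divider: V_out = 20.7 × 0.6295 = 13.03 mV.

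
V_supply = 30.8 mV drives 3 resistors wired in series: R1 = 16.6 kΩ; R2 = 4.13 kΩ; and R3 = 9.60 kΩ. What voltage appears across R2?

V ≈ 4.19 mV

ΣR = 16.6 + 4.13 + 9.60 = 30.33 kΩ.
Voltage divider: V = V_supply · (4.130 / 30.33) = 30.8 × 0.1362 = 4.194 mV.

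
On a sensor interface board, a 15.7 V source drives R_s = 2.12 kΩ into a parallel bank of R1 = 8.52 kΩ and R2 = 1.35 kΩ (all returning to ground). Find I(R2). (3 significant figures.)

Equivalent of the parallel group: R_p = 1.165 kΩ.
Node voltage V_A = V_supply · R_p/(R_s + R_p) = 15.7 × 0.3547 = 5.569 V.
Branch current I = V_A/R2 = 5.569/1.35 = 4.125 mA.

I ≈ 4.13 mA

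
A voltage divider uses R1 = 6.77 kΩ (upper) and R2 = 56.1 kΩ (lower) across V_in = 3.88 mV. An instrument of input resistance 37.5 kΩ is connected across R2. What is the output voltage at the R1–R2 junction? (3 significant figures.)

R2 ‖ R_L = (56.1 × 37.5)/(56.1 + 37.5) = 22.48 kΩ.
Voltage divider with the loaded lower leg: V_out = 3.88 × 22.48/(6.77 + 22.48) = 3.88 × 0.7685 = 2.982 mV.
(Unloaded it would be 3.46 mV; the load pulls it down.)

V_out ≈ 2.98 mV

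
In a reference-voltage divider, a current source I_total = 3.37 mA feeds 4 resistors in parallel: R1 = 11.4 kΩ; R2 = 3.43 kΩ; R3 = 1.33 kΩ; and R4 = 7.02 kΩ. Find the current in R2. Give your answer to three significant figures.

I ≈ 0.771 mA

ΣG = 1/11.4 + 1/3.43 + 1/1.33 + 1/7.02 = 1.274.
Current divider: I(R2) = I_total · G_k/ΣG = 3.37 × (0.2915/1.274) = 3.37 × 0.2289 = 0.7714 mA.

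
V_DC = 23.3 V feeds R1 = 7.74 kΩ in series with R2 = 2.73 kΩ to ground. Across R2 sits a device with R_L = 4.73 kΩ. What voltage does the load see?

First combine the lower leg with the load: R2 ‖ R_L = 1.731 kΩ.
Now apply the divider: V_out = 23.3 × 0.1828 = 4.258 V.

V_out ≈ 4.26 V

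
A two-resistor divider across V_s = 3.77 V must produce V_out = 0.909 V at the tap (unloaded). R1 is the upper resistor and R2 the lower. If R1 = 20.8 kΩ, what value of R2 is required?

R2 ≈ 6.61 kΩ

V_out/V_s = R2/(R1+R2) = 0.2411.
Rearranging, R2 = R1·k/(1−k) = 20.8 × 0.3177 = 6.609 kΩ.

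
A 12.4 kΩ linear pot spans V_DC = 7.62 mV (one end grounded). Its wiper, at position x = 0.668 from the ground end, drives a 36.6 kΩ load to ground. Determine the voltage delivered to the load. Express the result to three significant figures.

V_out ≈ 4.73 mV

Split the track: R_lower = x·R_p = 8.283 kΩ, R_upper = (1−x)·R_p = 4.117 kΩ.
Lower segment in parallel with the load: 8.283 ‖ 36.6 = 6.755 kΩ.
Then V_out = V_DC · 6.755/(4.117 + 6.755) = 4.734 mV.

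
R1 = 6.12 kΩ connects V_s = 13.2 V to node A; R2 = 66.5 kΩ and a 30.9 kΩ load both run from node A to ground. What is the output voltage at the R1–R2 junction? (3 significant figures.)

V_out ≈ 10.2 V

The load sits in parallel with R2, giving an effective lower resistance R2' = R2·R_L/(R2+R_L) = 21.10 kΩ.
Now apply the divider: V_out = 13.2 × 0.7751 = 10.23 V.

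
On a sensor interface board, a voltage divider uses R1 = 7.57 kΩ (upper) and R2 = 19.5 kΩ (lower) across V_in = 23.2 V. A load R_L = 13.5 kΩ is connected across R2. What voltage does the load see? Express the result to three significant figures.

V_out ≈ 11.9 V

R2 ‖ R_L = (19.5 × 13.5)/(19.5 + 13.5) = 7.977 kΩ.
Now apply the divider: V_out = 23.2 × 0.5131 = 11.90 V.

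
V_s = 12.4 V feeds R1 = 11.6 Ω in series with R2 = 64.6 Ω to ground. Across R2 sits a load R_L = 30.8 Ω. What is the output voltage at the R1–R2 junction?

V_out ≈ 7.97 V

First combine the lower leg with the load: R2 ‖ R_L = 20.86 Ω.
Now apply the divider: V_out = 12.4 × 0.6426 = 7.968 V.
(Unloaded it would be 10.5 V; the load pulls it down.)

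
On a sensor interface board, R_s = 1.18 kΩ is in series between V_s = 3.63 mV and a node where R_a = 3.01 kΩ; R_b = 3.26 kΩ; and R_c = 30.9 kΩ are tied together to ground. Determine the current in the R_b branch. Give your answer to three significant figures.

I ≈ 0.621 µA

Combine the parallel branches: R_p = (1/3.01 + 1/3.26 + 1/30.9)⁻¹ = 1.490 kΩ.
Node voltage V_A = V_s · R_p/(R_s + R_p) = 3.63 × 0.5580 = 2.025 mV.
I(R_b) = V_A / R_b = 2.025/3.26 = 0.6213 µA.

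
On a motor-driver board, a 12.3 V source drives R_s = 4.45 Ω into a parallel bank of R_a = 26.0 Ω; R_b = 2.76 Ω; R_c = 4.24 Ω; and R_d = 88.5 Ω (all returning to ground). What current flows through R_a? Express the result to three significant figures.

I ≈ 0.122 A

Parallel bank: R_p = 1/(1/26.0 + 1/2.76 + 1/4.24 + 1/88.5) = 1.543 Ω.
Node voltage V_A = V_in · R_p/(R_s + R_p) = 12.3 × 0.2575 = 3.167 V.
Branch current I = V_A/R_a = 3.167/26.0 = 0.1218 A.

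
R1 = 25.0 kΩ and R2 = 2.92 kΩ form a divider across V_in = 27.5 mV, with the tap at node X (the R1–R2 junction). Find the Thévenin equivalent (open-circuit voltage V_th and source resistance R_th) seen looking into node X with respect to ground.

V_th ≈ 2.88 mV, R_th ≈ 2.61 kΩ

V_th is the unloaded tap voltage: V_in · R2/(R1+R2) = 27.5 × 0.1046 = 2.876 mV.
Looking into X with the source shorted: R_th = R1·R2/(R1+R2) = 25.00 × 2.92/27.92 = 2.615 kΩ.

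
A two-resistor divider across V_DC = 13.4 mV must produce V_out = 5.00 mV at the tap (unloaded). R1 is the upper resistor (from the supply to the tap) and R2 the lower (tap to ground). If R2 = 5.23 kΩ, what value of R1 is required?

R1 ≈ 8.79 kΩ

Required fraction k = V_out/V_DC = 0.3731.
Rearranging, R1 = R2·(1−k)/k = 5.23 × 1.680 = 8.786 kΩ.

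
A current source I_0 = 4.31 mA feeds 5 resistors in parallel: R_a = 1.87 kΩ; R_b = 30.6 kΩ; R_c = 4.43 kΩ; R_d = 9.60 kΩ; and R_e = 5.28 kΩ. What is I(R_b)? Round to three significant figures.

I ≈ 0.130 mA

ΣG = 1/1.87 + 1/30.6 + 1/4.43 + 1/9.60 + 1/5.28 = 1.087.
By the current-divider rule, I = I_0 · G_k/ΣG = 4.31 × 0.03007 = 0.1296 mA.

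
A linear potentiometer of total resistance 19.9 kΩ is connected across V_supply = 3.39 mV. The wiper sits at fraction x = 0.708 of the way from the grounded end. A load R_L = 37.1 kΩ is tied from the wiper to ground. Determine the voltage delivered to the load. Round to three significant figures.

Split the track: R_lower = x·R_p = 14.09 kΩ, R_upper = (1−x)·R_p = 5.811 kΩ.
R_L loads the lower segment: effective lower R = 10.21 kΩ.
Loaded-divider output: V_out = 3.39 × 0.6373 = 2.161 mV.
(Unloaded: V_out = x·V_supply = 2.40 mV.)

V_out ≈ 2.16 mV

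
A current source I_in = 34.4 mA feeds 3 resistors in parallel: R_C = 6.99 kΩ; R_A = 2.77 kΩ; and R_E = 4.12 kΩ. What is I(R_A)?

Conductances: ΣG = 1/6.99 + 1/2.77 + 1/4.12 = 0.7468 (1/kΩ).
Current divider: I(R_A) = I_in · G_k/ΣG = 34.4 × (0.3610/0.7468) = 34.4 × 0.4834 = 16.63 mA.

I ≈ 16.6 mA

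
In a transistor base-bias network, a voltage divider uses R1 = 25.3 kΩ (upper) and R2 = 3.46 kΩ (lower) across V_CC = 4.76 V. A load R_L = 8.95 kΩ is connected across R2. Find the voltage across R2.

V_out ≈ 0.427 V

First combine the lower leg with the load: R2 ‖ R_L = 2.495 kΩ.
Then V_out = V_CC · R2'/(R1 + R2') = 4.76 × 2.495/27.80 = 0.4273 V.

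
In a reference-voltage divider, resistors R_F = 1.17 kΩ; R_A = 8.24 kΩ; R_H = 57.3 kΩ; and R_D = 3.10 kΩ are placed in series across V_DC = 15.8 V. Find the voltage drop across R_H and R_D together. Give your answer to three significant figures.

Total series resistance ΣR = 1.17 + 8.24 + 57.3 + 3.10 = 69.81 kΩ.
R_{R_H..R_D} = 57.3 + 3.10 = 60.40 kΩ.
Voltage divider: V = V_DC · (60.40 / 69.81) = 15.8 × 0.8652 = 13.67 V.

V ≈ 13.7 V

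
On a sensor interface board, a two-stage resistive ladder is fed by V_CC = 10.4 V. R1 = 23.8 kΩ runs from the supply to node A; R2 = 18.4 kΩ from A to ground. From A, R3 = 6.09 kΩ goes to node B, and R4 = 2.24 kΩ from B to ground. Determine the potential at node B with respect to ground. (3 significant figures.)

V_B ≈ 0.543 V

Looking into the second stage from A: R3 + R4 = 8.330 kΩ appears in parallel with R2.
Effective lower resistance at A: R2 ‖ 8.330 = 5.734 kΩ.
V_A = 10.4 × 5.734/(23.8 + 5.734) = 2.019 V.
V_B = V_A × 0.2689 = 0.5430 V.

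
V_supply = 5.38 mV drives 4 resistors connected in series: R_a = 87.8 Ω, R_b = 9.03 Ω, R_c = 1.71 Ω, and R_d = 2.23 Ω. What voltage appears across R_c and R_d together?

ΣR = 87.8 + 9.03 + 1.71 + 2.23 = 100.8 Ω.
R_{R_c..R_d} = 1.71 + 2.23 = 3.940 Ω.
Voltage divider: V = V_supply · (3.940 / 100.8) = 5.38 × 0.03910 = 0.2104 mV.

V ≈ 0.210 mV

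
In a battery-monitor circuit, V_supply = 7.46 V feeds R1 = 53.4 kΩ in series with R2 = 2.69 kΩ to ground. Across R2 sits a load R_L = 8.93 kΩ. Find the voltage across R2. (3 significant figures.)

V_out ≈ 0.278 V

R2 ‖ R_L = (2.69 × 8.93)/(2.69 + 8.93) = 2.067 kΩ.
Now apply the divider: V_out = 7.46 × 0.03727 = 0.2780 V.
(Unloaded it would be 0.358 V; the load pulls it down.)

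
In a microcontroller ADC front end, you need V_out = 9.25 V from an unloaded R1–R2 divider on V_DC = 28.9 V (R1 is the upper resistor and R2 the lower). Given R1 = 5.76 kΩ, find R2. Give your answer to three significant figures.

V_out/V_DC = R2/(R1+R2) = 0.3201.
Rearranging, R2 = R1·k/(1−k) = 5.76 × 0.4707 = 2.711 kΩ.

R2 ≈ 2.71 kΩ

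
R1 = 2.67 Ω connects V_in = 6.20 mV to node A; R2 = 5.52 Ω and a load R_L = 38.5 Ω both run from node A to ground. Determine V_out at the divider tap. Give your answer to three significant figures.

V_out ≈ 3.99 mV

R2 ‖ R_L = (5.52 × 38.5)/(5.52 + 38.5) = 4.828 Ω.
Now apply the divider: V_out = 6.20 × 0.6439 = 3.992 mV.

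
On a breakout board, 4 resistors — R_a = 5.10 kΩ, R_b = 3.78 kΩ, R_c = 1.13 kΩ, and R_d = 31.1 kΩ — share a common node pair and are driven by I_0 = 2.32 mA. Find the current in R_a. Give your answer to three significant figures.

I ≈ 0.330 mA

Total conductance ΣG = 1/5.10 + 1/3.78 + 1/1.13 + 1/31.1 = 1.378 (units of 1/kΩ).
R_a takes the fraction G_k/ΣG = 0.1961/1.378 = 0.1423, so I = 2.32 × 0.1423 = 0.3302 mA.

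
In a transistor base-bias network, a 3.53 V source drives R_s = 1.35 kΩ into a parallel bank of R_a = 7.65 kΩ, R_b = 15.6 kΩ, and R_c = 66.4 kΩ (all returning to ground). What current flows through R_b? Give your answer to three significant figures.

Equivalent of the parallel group: R_p = 4.765 kΩ.
Node voltage V_A = V_CC · R_p/(R_s + R_p) = 3.53 × 0.7792 = 2.751 V.
I(R_b) = V_A / R_b = 2.751/15.6 = 0.1763 mA.

I ≈ 0.176 mA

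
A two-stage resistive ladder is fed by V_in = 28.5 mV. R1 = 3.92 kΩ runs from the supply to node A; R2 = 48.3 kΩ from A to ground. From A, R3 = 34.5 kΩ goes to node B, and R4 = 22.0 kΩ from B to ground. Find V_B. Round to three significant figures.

Node A sees R2 in parallel with the series input of stage 2, R3 + R4 = 56.50 kΩ.
Effective lower resistance at A: R2 ‖ 56.50 = 26.04 kΩ.
V_A = 28.5 × 26.04/(3.92 + 26.04) = 24.77 mV.
Then the unloaded second divider: V_B = V_A × R4/(R3+R4) = 24.77 × 0.3894 = 9.645 mV.

V_B ≈ 9.65 mV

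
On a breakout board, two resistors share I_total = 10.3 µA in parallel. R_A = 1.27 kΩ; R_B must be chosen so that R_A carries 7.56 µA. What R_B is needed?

The fraction through R_A equals R_B/(R_A+R_B).
7.56/10.3 = R_B/(R_A + R_B) → R_B = R_A · (0.7340)/(1 − 0.7340) = 1.27 × 2.759 = 3.504 kΩ.

R_B ≈ 3.50 kΩ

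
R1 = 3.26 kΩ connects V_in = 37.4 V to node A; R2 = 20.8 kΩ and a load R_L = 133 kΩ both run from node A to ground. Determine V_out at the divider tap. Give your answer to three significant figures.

First combine the lower leg with the load: R2 ‖ R_L = 17.99 kΩ.
Voltage divider with the loaded lower leg: V_out = 37.4 × 17.99/(3.26 + 17.99) = 37.4 × 0.8466 = 31.66 V.

V_out ≈ 31.7 V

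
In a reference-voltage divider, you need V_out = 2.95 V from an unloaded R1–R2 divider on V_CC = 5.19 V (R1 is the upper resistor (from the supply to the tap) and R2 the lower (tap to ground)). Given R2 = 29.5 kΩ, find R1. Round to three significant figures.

R1 ≈ 22.4 kΩ

Required fraction k = V_out/V_CC = 0.5684.
R1 = R2·(1/k − 1) = 29.5 × 0.7593 = 22.40 kΩ.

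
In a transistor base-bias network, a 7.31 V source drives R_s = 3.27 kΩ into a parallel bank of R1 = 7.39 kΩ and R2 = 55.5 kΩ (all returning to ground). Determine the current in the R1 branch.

I ≈ 0.659 mA

Parallel bank: R_p = 1/(1/7.39 + 1/55.5) = 6.522 kΩ.
Node voltage V_A = V_in · R_p/(R_s + R_p) = 7.31 × 0.6660 = 4.869 V.
Branch current I = V_A/R1 = 4.869/7.39 = 0.6588 mA.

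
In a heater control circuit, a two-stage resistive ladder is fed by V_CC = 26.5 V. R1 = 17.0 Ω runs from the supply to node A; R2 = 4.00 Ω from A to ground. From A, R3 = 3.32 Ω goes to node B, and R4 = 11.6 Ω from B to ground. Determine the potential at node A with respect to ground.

V_A ≈ 4.15 V

Looking into the second stage from A: R3 + R4 = 14.92 Ω appears in parallel with R2.
R2 ‖ (R3+R4) = 3.154 Ω.
V_A = 26.5 × 3.154/(17.0 + 3.154) = 4.147 V.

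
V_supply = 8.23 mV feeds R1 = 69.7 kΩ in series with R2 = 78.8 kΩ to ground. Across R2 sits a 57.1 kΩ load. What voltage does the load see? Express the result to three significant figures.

The load sits in parallel with R2, giving an effective lower resistance R2' = R2·R_L/(R2+R_L) = 33.11 kΩ.
Voltage divider with the loaded lower leg: V_out = 8.23 × 33.11/(69.7 + 33.11) = 8.23 × 0.3220 = 2.650 mV.
(Unloaded it would be 4.37 mV; the load pulls it down.)

V_out ≈ 2.65 mV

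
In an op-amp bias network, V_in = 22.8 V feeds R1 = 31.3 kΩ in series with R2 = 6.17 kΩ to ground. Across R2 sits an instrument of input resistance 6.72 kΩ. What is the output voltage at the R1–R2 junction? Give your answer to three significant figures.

The load sits in parallel with R2, giving an effective lower resistance R2' = R2·R_L/(R2+R_L) = 3.217 kΩ.
Then V_out = V_in · R2'/(R1 + R2') = 22.8 × 3.217/34.52 = 2.125 V.

V_out ≈ 2.12 V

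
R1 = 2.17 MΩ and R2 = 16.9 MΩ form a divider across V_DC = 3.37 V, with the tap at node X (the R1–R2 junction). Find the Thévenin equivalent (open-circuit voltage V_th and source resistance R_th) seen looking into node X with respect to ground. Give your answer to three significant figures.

With X open, the divider is unloaded: V_th = 3.37 × 16.9/19.07 = 2.987 V.
With V_DC suppressed (replaced by a short), R_th = R1 ‖ R2 = (2.170 × 16.9)/(2.170 + 16.9) = 1.923 MΩ.

V_th ≈ 2.99 V, R_th ≈ 1.92 MΩ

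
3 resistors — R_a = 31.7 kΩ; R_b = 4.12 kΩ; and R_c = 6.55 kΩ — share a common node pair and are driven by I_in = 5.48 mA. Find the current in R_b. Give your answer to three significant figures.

I ≈ 3.12 mA

Conductances: ΣG = 1/31.7 + 1/4.12 + 1/6.55 = 0.4269 (1/kΩ).
R_b takes the fraction G_k/ΣG = 0.2427/0.4269 = 0.5685, so I = 5.48 × 0.5685 = 3.115 mA.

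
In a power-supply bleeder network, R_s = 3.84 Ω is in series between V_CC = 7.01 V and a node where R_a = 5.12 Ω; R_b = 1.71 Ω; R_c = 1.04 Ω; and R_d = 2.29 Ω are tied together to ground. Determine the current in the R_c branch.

Equivalent of the parallel group: R_p = 0.4591 Ω.
V_A by voltage divider: V_A = 7.01 × 0.4591/(3.84 + 0.4591) = 0.7485 V.
Branch current I = V_A/R_c = 0.7485/1.04 = 0.7198 A.

I ≈ 0.720 A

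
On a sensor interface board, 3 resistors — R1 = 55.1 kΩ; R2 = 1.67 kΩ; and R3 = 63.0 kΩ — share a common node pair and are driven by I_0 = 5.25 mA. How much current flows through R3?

I ≈ 0.132 mA

Conductances: ΣG = 1/55.1 + 1/1.67 + 1/63.0 = 0.6328 (1/kΩ).
R3 takes the fraction G_k/ΣG = 0.01587/0.6328 = 0.02508, so I = 5.25 × 0.02508 = 0.1317 mA.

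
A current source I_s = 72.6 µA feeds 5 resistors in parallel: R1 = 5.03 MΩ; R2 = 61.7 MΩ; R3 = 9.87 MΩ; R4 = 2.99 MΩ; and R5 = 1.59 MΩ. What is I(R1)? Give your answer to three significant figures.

Conductances: ΣG = 1/5.03 + 1/61.7 + 1/9.87 + 1/2.99 + 1/1.59 = 1.280 (1/MΩ).
By the current-divider rule, I = I_s · G_k/ΣG = 72.6 × 0.1554 = 11.28 µA.

I ≈ 11.3 µA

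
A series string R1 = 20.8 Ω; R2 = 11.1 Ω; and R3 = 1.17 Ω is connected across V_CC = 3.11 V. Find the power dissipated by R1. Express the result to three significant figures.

P ≈ 0.184 W

ΣR = 33.07 Ω → I = 3.11/33.07 = 0.09404 A.
P(R1) = I²·R1 = (0.09404)² × 20.8 = 0.1840 W.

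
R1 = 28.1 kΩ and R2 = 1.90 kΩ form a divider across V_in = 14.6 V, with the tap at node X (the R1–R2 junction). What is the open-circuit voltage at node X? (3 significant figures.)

Open-circuit (no load on X): V_th = V_in · R2/(R1 + R2) = 14.6 × 1.90/(28.10 + 1.90) = 0.9247 V.

V_th ≈ 0.925 V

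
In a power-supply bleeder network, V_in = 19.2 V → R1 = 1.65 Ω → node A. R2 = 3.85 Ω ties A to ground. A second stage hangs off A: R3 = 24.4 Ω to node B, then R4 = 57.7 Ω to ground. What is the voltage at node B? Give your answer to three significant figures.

The second stage (R3 + R4 = 82.10 Ω) loads node A in parallel with R2.
R2 ‖ (R3+R4) = 3.678 Ω.
V_A = 19.2 × 3.678/(1.65 + 3.678) = 13.25 V.
V_B = V_A × 0.7028 = 9.315 V.

V_B ≈ 9.31 V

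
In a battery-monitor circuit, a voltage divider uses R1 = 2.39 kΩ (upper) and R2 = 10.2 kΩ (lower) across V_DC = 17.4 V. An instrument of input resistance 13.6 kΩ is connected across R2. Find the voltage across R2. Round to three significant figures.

V_out ≈ 12.3 V

The load sits in parallel with R2, giving an effective lower resistance R2' = R2·R_L/(R2+R_L) = 5.829 kΩ.
Now apply the divider: V_out = 17.4 × 0.7092 = 12.34 V.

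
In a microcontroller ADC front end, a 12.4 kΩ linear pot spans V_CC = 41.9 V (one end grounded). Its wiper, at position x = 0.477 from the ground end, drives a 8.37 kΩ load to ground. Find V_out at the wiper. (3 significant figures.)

Split the track: R_lower = x·R_p = 5.915 kΩ, R_upper = (1−x)·R_p = 6.485 kΩ.
(x·R_p) ‖ R_L = 3.466 kΩ.
Loaded-divider output: V_out = 41.9 × 0.3483 = 14.59 V.
(Unloaded: V_out = x·V_CC = 20.0 V.)

V_out ≈ 14.6 V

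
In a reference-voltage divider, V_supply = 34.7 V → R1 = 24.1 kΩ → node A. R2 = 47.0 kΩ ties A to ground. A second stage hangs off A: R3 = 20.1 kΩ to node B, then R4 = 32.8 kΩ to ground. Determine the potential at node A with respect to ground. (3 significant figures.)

Looking into the second stage from A: R3 + R4 = 52.90 kΩ appears in parallel with R2.
R2 ‖ (R3+R4) = 24.89 kΩ.
V_A = 34.7 × 24.89/(24.1 + 24.89) = 17.63 V.

V_A ≈ 17.6 V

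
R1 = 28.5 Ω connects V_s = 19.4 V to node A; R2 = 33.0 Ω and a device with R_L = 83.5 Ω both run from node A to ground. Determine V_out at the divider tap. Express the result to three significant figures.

The load sits in parallel with R2, giving an effective lower resistance R2' = R2·R_L/(R2+R_L) = 23.65 Ω.
Then V_out = V_s · R2'/(R1 + R2') = 19.4 × 23.65/52.15 = 8.798 V.
(Unloaded it would be 10.4 V; the load pulls it down.)

V_out ≈ 8.80 V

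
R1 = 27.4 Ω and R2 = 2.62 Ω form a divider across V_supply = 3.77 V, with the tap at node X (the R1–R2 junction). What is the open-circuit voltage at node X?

V_th is the unloaded tap voltage: V_supply · R2/(R1+R2) = 3.77 × 0.08728 = 0.3290 V.

V_th ≈ 0.329 V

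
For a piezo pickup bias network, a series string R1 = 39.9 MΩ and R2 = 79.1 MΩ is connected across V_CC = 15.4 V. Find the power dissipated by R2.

The common current is I = 15.4/119.0 = 0.1294 µA.
P = I²R = 0.01675 × 79.1 = 1.325 µW.

P ≈ 1.32 µW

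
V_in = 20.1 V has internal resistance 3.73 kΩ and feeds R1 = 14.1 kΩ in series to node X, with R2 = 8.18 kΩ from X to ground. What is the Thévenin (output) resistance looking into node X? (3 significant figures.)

R1' = 3.73 + 14.1 = 17.83 kΩ (source resistance + R1).
Looking into X with the source shorted: R_th = R1'·R2/(R1'+R2) = 17.83 × 8.18/26.01 = 5.607 kΩ.

R_th ≈ 5.61 kΩ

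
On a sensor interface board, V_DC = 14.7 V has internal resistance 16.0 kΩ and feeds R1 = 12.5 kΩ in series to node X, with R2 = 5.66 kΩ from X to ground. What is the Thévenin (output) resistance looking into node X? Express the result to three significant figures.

R_th ≈ 4.72 kΩ

R1' = 16.0 + 12.5 = 28.50 kΩ (source resistance + R1).
Looking into X with the source shorted: R_th = R1'·R2/(R1'+R2) = 28.50 × 5.66/34.16 = 4.722 kΩ.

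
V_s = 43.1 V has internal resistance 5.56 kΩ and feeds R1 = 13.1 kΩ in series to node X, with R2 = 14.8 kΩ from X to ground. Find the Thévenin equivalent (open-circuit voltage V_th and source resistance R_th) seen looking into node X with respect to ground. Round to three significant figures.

R1' = 5.56 + 13.1 = 18.66 kΩ (source resistance + R1).
Open-circuit (no load on X): V_th = V_s · R2/(R1' + R2) = 43.1 × 14.8/(18.66 + 14.8) = 19.06 V.
Looking into X with the source shorted: R_th = R1'·R2/(R1'+R2) = 18.66 × 14.8/33.46 = 8.254 kΩ.

V_th ≈ 19.1 V, R_th ≈ 8.25 kΩ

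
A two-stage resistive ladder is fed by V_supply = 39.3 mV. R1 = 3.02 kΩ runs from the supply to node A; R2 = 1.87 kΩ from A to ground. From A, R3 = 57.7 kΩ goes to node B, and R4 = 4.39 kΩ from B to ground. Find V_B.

V_B ≈ 1.04 mV

Node A sees R2 in parallel with the series input of stage 2, R3 + R4 = 62.09 kΩ.
Effective lower resistance at A: R2 ‖ 62.09 = 1.815 kΩ.
So V_A = 39.3 × 0.3754 = 14.75 mV.
V_B = V_A × 0.07070 = 1.043 mV.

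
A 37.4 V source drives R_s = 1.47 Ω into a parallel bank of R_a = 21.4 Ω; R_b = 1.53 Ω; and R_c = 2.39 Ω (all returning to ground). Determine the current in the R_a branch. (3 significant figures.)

Parallel bank: R_p = 1/(1/21.4 + 1/1.53 + 1/2.39) = 0.8939 Ω.
Node voltage V_A = V_in · R_p/(R_s + R_p) = 37.4 × 0.3781 = 14.14 V.
Branch current I = V_A/R_a = 14.14/21.4 = 0.6609 A.

I ≈ 0.661 A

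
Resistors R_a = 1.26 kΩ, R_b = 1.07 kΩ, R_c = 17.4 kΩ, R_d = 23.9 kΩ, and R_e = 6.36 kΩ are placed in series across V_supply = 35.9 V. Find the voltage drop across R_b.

V ≈ 0.768 V

Total series resistance ΣR = 1.26 + 1.07 + 17.4 + 23.9 + 6.36 = 49.99 kΩ.
V = V_supply · R/ΣR = 35.9 × 0.02140 = 0.7684 V.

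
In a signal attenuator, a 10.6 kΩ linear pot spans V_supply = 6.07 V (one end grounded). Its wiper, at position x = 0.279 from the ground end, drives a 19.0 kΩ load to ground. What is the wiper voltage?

V_out ≈ 1.52 V

The pot divides into 7.643 kΩ above the wiper and 2.957 kΩ below.
Lower segment in parallel with the load: 2.957 ‖ 19.0 = 2.559 kΩ.
V_out = 6.07 × 2.559/(7.643 + 2.559) = 1.523 V.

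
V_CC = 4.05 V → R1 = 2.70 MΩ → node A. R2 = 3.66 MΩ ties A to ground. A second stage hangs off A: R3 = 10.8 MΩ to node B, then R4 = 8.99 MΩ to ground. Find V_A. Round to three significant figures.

V_A ≈ 2.16 V

Node A sees R2 in parallel with the series input of stage 2, R3 + R4 = 19.79 MΩ.
R2 ‖ (R3+R4) = 3.089 MΩ.
So V_A = 4.05 × 0.5336 = 2.161 V.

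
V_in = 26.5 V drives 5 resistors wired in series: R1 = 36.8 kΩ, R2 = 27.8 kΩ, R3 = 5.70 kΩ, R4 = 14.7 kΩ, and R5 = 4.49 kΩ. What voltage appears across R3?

V ≈ 1.69 V

Total series resistance ΣR = 36.8 + 27.8 + 5.70 + 14.7 + 4.49 = 89.49 kΩ.
By the voltage-divider rule, V = 26.5 × 5.700/89.49 = 1.688 V.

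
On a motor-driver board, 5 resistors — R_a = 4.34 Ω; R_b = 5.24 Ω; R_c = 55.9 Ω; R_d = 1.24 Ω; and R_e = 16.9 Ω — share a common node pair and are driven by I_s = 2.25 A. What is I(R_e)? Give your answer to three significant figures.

I ≈ 0.102 A

ΣG = 1/4.34 + 1/5.24 + 1/55.9 + 1/1.24 + 1/16.9 = 1.305.
By the current-divider rule, I = I_s · G_k/ΣG = 2.25 × 0.04535 = 0.1020 A.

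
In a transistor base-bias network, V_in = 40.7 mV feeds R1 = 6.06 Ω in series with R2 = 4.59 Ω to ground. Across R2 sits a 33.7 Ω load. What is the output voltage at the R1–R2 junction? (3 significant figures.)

The load sits in parallel with R2, giving an effective lower resistance R2' = R2·R_L/(R2+R_L) = 4.040 Ω.
Now apply the divider: V_out = 40.7 × 0.4000 = 16.28 mV.

V_out ≈ 16.3 mV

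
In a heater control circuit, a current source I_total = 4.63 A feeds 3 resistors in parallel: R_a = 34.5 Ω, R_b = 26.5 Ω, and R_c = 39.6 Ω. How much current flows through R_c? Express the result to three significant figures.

I ≈ 1.27 A

ΣG = 1/34.5 + 1/26.5 + 1/39.6 = 0.09197.
By the current-divider rule, I = I_total · G_k/ΣG = 4.63 × 0.2746 = 1.271 A.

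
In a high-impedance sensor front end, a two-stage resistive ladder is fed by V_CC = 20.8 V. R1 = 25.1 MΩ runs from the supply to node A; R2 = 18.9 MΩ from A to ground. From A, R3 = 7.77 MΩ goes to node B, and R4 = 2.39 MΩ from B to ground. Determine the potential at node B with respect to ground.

V_B ≈ 1.02 V

The second stage (R3 + R4 = 10.16 MΩ) loads node A in parallel with R2.
Effective lower resistance at A: R2 ‖ 10.16 = 6.608 MΩ.
V_A = 20.8 × 6.608/(25.1 + 6.608) = 4.335 V.
Stage 2 is unloaded, so V_B = V_A · R4/(R3+R4) = 4.335 × 2.39/10.16 = 1.020 V.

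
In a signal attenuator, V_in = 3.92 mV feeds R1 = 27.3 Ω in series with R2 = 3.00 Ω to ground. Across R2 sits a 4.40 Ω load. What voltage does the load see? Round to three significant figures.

First combine the lower leg with the load: R2 ‖ R_L = 1.784 Ω.
Voltage divider with the loaded lower leg: V_out = 3.92 × 1.784/(27.3 + 1.784) = 3.92 × 0.06133 = 0.2404 mV.

V_out ≈ 0.240 mV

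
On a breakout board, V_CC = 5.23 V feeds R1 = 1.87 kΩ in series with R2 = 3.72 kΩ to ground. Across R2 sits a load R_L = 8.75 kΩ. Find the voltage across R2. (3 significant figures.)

First combine the lower leg with the load: R2 ‖ R_L = 2.610 kΩ.
Voltage divider with the loaded lower leg: V_out = 5.23 × 2.610/(1.87 + 2.610) = 5.23 × 0.5826 = 3.047 V.
(Unloaded it would be 3.48 V; the load pulls it down.)

V_out ≈ 3.05 V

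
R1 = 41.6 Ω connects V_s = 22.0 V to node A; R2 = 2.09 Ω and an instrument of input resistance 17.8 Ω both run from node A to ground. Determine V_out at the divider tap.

V_out ≈ 0.947 V

R2 ‖ R_L = (2.09 × 17.8)/(2.09 + 17.8) = 1.870 Ω.
Voltage divider with the loaded lower leg: V_out = 22.0 × 1.870/(41.6 + 1.870) = 22.0 × 0.04303 = 0.9466 V.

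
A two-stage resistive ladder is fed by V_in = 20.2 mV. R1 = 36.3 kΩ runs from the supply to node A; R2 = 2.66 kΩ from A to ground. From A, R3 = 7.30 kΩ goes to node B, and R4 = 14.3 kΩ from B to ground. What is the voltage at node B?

V_B ≈ 0.819 mV

The second stage (R3 + R4 = 21.60 kΩ) loads node A in parallel with R2.
R2 ‖ (R3+R4) = 2.368 kΩ.
V_A = 20.2 × 2.368/(36.3 + 2.368) = 1.237 mV.
V_B = V_A × 0.6620 = 0.8191 mV.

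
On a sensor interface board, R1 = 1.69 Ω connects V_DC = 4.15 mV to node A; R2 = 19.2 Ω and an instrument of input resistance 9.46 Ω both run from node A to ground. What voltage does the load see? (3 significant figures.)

V_out ≈ 3.28 mV

R2 ‖ R_L = (19.2 × 9.46)/(19.2 + 9.46) = 6.337 Ω.
Voltage divider with the loaded lower leg: V_out = 4.15 × 6.337/(1.69 + 6.337) = 4.15 × 0.7895 = 3.276 mV.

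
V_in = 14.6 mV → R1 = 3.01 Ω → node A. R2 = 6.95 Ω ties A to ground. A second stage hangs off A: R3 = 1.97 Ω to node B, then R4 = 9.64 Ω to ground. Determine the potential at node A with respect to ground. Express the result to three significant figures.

Looking into the second stage from A: R3 + R4 = 11.61 Ω appears in parallel with R2.
R2 ‖ (R3+R4) = 4.347 Ω.
First divider: V_A = V_in · 4.347/(3.01 + 4.347) = 8.627 mV.

V_A ≈ 8.63 mV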